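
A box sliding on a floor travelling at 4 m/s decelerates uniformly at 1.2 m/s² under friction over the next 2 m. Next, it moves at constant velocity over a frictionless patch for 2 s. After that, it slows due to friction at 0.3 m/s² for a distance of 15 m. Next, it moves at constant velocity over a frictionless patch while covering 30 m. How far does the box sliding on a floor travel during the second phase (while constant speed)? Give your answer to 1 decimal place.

6.7 m

Phase 1 (decelerating): v₀ = 4.00 m/s, a = -1.2 m/s².
v² = v₀² + 2aΔx = 4.00² + 2·-1.2·2 = 11.2 → v = 3.35 m/s
t = (v − v₀)/a = (3.35 − 4.00)/-1.2 = 0.544 s

Phase 2 (constant speed): v₀ = 3.35 m/s, a = 0 m/s².
v = v₀ + at = 3.35 + (0)(2) = 3.35 m/s
Δx = v₀t + ½at² = 3.35·2 + 0.5·0·2² = 6.69 m
Distance in phase 2 = 6.69 m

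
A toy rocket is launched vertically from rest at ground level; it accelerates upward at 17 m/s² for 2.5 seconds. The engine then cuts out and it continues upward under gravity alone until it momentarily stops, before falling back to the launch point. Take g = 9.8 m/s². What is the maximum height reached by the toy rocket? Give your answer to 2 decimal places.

145.28 m

Phase 1 (powered ascent): v₀ = 0 m/s, a = 17 m/s².
v = v₀ + at = 0 + (17)(2.5) = 42.5 m/s
Δx = v₀t + ½at² = 0·2.5 + 0.5·17·2.5² = 53.1 m

Phase 2 (coasting upward): v₀ = 42.5 m/s, a = -9.8 m/s².
v = v₀ + at → t = (0 − 42.5) / -9.8 = 4.34 s
v² = v₀² + 2aΔx → Δx = (0² − 42.5²)/(2·-9.8) = 92.2 m
Maximum height = 53.1 + 92.2 = 145 m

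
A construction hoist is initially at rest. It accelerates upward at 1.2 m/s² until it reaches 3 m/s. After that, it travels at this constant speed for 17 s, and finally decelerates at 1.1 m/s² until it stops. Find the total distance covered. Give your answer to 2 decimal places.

Phase 1 (accelerating): v₀ = 0 m/s, a = 1.2 m/s².
v = v₀ + at → t = (3 − 0) / 1.2 = 2.50 s
v² = v₀² + 2aΔx → Δx = (3² − 0²)/(2·1.2) = 3.75 m

Phase 2 (constant speed): v₀ = 3.00 m/s, a = 0 m/s².
v = v₀ + at = 3.00 + (0)(17) = 3.00 m/s
Δx = v₀t + ½at² = 3.00·17 + 0.5·0·17² = 51.0 m

Phase 3 (decelerating): v₀ = 3.00 m/s, a = -1.1 m/s².
v = v₀ + at → t = (0 − 3.00) / -1.1 = 2.73 s
v² = v₀² + 2aΔx → Δx = (0² − 3.00²)/(2·-1.1) = 4.09 m
Total distance = 3.75 + 51.0 + 4.09 = 58.8 m

58.84 m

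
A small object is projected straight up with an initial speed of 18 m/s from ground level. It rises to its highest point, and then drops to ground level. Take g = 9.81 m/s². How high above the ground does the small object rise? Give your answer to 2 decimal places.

Phase 1 (rising): v₀ = 18.0 m/s, a = -9.81 m/s².
v = v₀ + at → t = (0 − 18.0) / -9.81 = 1.83 s
v² = v₀² + 2aΔx → Δx = (0² − 18.0²)/(2·-9.81) = 16.5 m
Maximum height = 16.5 m

16.51 m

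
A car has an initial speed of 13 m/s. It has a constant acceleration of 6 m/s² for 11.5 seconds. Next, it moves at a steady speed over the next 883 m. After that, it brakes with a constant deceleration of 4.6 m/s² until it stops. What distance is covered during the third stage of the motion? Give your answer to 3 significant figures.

Phase 1 (accelerating): v₀ = 13.0 m/s, a = 6 m/s².
v = v₀ + at = 13.0 + (6)(11.5) = 82.0 m/s
Δx = v₀t + ½at² = 13.0·11.5 + 0.5·6·11.5² = 546 m

Phase 2 (constant speed): v₀ = 82.0 m/s, a = 0 m/s².
Constant speed: t = d/v = 883/82.0 = 10.8 s

Phase 3 (decelerating): v₀ = 82.0 m/s, a = -4.6 m/s².
v = v₀ + at → t = (0 − 82.0) / -4.6 = 17.8 s
v² = v₀² + 2aΔx → Δx = (0² − 82.0²)/(2·-4.6) = 731 m
Distance in phase 3 = 731 m

731 m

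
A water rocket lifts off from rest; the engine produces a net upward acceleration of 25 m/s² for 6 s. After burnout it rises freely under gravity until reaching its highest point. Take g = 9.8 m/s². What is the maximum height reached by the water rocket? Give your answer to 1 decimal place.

Phase 1 (powered ascent): v₀ = 0 m/s, a = 25 m/s².
v = v₀ + at = 0 + (25)(6) = 150 m/s
Δx = v₀t + ½at² = 0·6 + 0.5·25·6² = 450 m

Phase 2 (coasting upward): v₀ = 150 m/s, a = -9.8 m/s².
v = v₀ + at → t = (0 − 150) / -9.8 = 15.3 s
v² = v₀² + 2aΔx → Δx = (0² − 150²)/(2·-9.8) = 1150 m
Maximum height = 450 + 1150 = 1600 m

1598.0 m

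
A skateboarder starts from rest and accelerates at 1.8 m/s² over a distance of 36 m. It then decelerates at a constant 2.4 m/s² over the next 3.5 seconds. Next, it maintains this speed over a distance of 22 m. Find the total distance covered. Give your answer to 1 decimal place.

Phase 1 (accelerating): v₀ = 0 m/s, a = 1.8 m/s².
v² = v₀² + 2aΔx = 0² + 2·1.8·36 = 130 → v = 11.4 m/s
t = (v − v₀)/a = (11.4 − 0)/1.8 = 6.32 s

Phase 2 (decelerating): v₀ = 11.4 m/s, a = -2.4 m/s².
v = v₀ + at = 11.4 + (-2.4)(3.5) = 2.98 m/s
Δx = v₀t + ½at² = 11.4·3.5 + 0.5·-2.4·3.5² = 25.1 m

Phase 3 (constant speed): v₀ = 2.98 m/s, a = 0 m/s².
Constant speed: t = d/v = 22/2.98 = 7.37 s
Total distance = 36.0 + 25.1 + 22.0 = 83.1 m

83.1 m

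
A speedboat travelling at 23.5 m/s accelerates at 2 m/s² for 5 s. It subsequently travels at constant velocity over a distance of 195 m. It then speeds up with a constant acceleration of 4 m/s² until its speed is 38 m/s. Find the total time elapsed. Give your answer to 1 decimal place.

Phase 1 (accelerating): v₀ = 23.5 m/s, a = 2 m/s².
v = v₀ + at = 23.5 + (2)(5) = 33.5 m/s
Δx = v₀t + ½at² = 23.5·5 + 0.5·2·5² = 142 m

Phase 2 (constant speed): v₀ = 33.5 m/s, a = 0 m/s².
Constant speed: t = d/v = 195/33.5 = 5.82 s

Phase 3 (accelerating): v₀ = 33.5 m/s, a = 4 m/s².
v = v₀ + at → t = (38 − 33.5) / 4 = 1.12 s
v² = v₀² + 2aΔx → Δx = (38² − 33.5²)/(2·4) = 40.2 m
Total time = 5.00 + 5.82 + 1.12 = 11.9 s

11.9 s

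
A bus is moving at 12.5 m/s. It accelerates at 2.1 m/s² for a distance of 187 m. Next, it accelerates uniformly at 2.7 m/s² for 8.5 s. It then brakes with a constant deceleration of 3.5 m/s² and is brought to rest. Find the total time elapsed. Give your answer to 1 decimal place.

Phase 1 (accelerating): v₀ = 12.5 m/s, a = 2.1 m/s².
v² = v₀² + 2aΔx = 12.5² + 2·2.1·187 = 942 → v = 30.7 m/s
t = (v − v₀)/a = (30.7 − 12.5)/2.1 = 8.66 s

Phase 2 (accelerating): v₀ = 30.7 m/s, a = 2.7 m/s².
v = v₀ + at = 30.7 + (2.7)(8.5) = 53.6 m/s
Δx = v₀t + ½at² = 30.7·8.5 + 0.5·2.7·8.5² = 358 m

Phase 3 (decelerating): v₀ = 53.6 m/s, a = -3.5 m/s².
v = v₀ + at → t = (0 − 53.6) / -3.5 = 15.3 s
v² = v₀² + 2aΔx → Δx = (0² − 53.6²)/(2·-3.5) = 411 m
Total time = 8.66 + 8.50 + 15.3 = 32.5 s

32.5 s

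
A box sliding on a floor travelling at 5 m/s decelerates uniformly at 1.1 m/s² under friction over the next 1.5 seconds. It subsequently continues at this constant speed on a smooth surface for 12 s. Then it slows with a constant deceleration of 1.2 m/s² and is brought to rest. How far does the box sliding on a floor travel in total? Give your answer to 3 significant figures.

51.1 m

Phase 1 (decelerating): v₀ = 5.00 m/s, a = -1.1 m/s².
v = v₀ + at = 5.00 + (-1.1)(1.5) = 3.35 m/s
Δx = v₀t + ½at² = 5.00·1.5 + 0.5·-1.1·1.5² = 6.26 m

Phase 2 (constant speed): v₀ = 3.35 m/s, a = 0 m/s².
v = v₀ + at = 3.35 + (0)(12) = 3.35 m/s
Δx = v₀t + ½at² = 3.35·12 + 0.5·0·12² = 40.2 m

Phase 3 (decelerating): v₀ = 3.35 m/s, a = -1.2 m/s².
v = v₀ + at → t = (0 − 3.35) / -1.2 = 2.79 s
v² = v₀² + 2aΔx → Δx = (0² − 3.35²)/(2·-1.2) = 4.68 m
Total distance = 6.26 + 40.2 + 4.68 = 51.1 m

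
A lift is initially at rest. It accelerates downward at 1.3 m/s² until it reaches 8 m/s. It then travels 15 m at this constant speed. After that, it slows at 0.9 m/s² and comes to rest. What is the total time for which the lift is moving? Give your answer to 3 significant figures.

Phase 1 (accelerating): v₀ = 0 m/s, a = 1.3 m/s².
v = v₀ + at → t = (8 − 0) / 1.3 = 6.15 s
v² = v₀² + 2aΔx → Δx = (8² − 0²)/(2·1.3) = 24.6 m

Phase 2 (constant speed): v₀ = 8.00 m/s, a = 0 m/s².
Constant speed: t = d/v = 15/8.00 = 1.88 s

Phase 3 (decelerating): v₀ = 8.00 m/s, a = -0.9 m/s².
v = v₀ + at → t = (0 − 8.00) / -0.9 = 8.89 s
v² = v₀² + 2aΔx → Δx = (0² − 8.00²)/(2·-0.9) = 35.6 m
Total time = 6.15 + 1.88 + 8.89 = 16.9 s

16.9 s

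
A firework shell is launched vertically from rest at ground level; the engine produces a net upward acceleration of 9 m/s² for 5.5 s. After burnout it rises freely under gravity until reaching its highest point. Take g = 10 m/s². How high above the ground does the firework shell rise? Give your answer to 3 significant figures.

259 m

Phase 1 (powered ascent): v₀ = 0 m/s, a = 9 m/s².
v = v₀ + at = 0 + (9)(5.5) = 49.5 m/s
Δx = v₀t + ½at² = 0·5.5 + 0.5·9·5.5² = 136 m

Phase 2 (coasting upward): v₀ = 49.5 m/s, a = -10 m/s².
v = v₀ + at → t = (0 − 49.5) / -10 = 4.95 s
v² = v₀² + 2aΔx → Δx = (0² − 49.5²)/(2·-10) = 123 m
Maximum height = 136 + 123 = 259 m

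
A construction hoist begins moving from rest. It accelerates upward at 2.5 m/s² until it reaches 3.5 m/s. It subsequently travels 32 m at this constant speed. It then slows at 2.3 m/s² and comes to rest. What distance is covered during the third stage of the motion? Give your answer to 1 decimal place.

Phase 1 (accelerating): v₀ = 0 m/s, a = 2.5 m/s².
v = v₀ + at → t = (3.5 − 0) / 2.5 = 1.40 s
v² = v₀² + 2aΔx → Δx = (3.5² − 0²)/(2·2.5) = 2.45 m

Phase 2 (constant speed): v₀ = 3.50 m/s, a = 0 m/s².
Constant speed: t = d/v = 32/3.50 = 9.14 s

Phase 3 (decelerating): v₀ = 3.50 m/s, a = -2.3 m/s².
v = v₀ + at → t = (0 − 3.50) / -2.3 = 1.52 s
v² = v₀² + 2aΔx → Δx = (0² − 3.50²)/(2·-2.3) = 2.66 m
Distance in phase 3 = 2.66 m

2.7 m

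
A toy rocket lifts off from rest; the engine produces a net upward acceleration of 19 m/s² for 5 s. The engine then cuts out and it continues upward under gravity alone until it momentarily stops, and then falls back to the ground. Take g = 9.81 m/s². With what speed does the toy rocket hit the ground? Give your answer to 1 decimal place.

117.0 m/s

Phase 1 (powered ascent): v₀ = 0 m/s, a = 19 m/s².
v = v₀ + at = 0 + (19)(5) = 95.0 m/s
Δx = v₀t + ½at² = 0·5 + 0.5·19·5² = 238 m

Phase 2 (coasting upward): v₀ = 95.0 m/s, a = -9.81 m/s².
v = v₀ + at → t = (0 − 95.0) / -9.81 = 9.68 s
v² = v₀² + 2aΔx → Δx = (0² − 95.0²)/(2·-9.81) = 460 m

Phase 3 (free fall): v₀ = 0 m/s, a = -9.81 m/s².
Falls 697 m from rest: t = √(2·697/9.81) = 11.9 s; v = g·t = 117 m/s.
Impact speed = 117 m/s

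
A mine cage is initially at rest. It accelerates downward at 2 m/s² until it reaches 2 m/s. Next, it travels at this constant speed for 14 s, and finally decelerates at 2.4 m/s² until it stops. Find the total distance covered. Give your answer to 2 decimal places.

29.83 m

Phase 1 (accelerating): v₀ = 0 m/s, a = 2 m/s².
v = v₀ + at → t = (2 − 0) / 2 = 1.00 s
v² = v₀² + 2aΔx → Δx = (2² − 0²)/(2·2) = 1.00 m

Phase 2 (constant speed): v₀ = 2.00 m/s, a = 0 m/s².
v = v₀ + at = 2.00 + (0)(14) = 2.00 m/s
Δx = v₀t + ½at² = 2.00·14 + 0.5·0·14² = 28.0 m

Phase 3 (decelerating): v₀ = 2.00 m/s, a = -2.4 m/s².
v = v₀ + at → t = (0 − 2.00) / -2.4 = 0.833 s
v² = v₀² + 2aΔx → Δx = (0² − 2.00²)/(2·-2.4) = 0.833 m
Total distance = 1.00 + 28.0 + 0.833 = 29.8 m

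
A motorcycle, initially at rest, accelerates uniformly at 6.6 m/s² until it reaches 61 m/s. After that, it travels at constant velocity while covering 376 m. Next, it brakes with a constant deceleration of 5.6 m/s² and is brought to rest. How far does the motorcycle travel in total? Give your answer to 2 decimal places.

Phase 1 (accelerating): v₀ = 0 m/s, a = 6.6 m/s².
v = v₀ + at → t = (61 − 0) / 6.6 = 9.24 s
v² = v₀² + 2aΔx → Δx = (61² − 0²)/(2·6.6) = 282 m

Phase 2 (constant speed): v₀ = 61.0 m/s, a = 0 m/s².
Constant speed: t = d/v = 376/61.0 = 6.16 s

Phase 3 (decelerating): v₀ = 61.0 m/s, a = -5.6 m/s².
v = v₀ + at → t = (0 − 61.0) / -5.6 = 10.9 s
v² = v₀² + 2aΔx → Δx = (0² − 61.0²)/(2·-5.6) = 332 m
Total distance = 282 + 376 + 332 = 990 m

990.13 m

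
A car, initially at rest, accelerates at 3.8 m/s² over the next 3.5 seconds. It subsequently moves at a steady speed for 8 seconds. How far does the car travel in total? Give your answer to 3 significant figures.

Phase 1 (accelerating): v₀ = 0 m/s, a = 3.8 m/s².
v = v₀ + at = 0 + (3.8)(3.5) = 13.3 m/s
Δx = v₀t + ½at² = 0·3.5 + 0.5·3.8·3.5² = 23.3 m

Phase 2 (constant speed): v₀ = 13.3 m/s, a = 0 m/s².
v = v₀ + at = 13.3 + (0)(8) = 13.3 m/s
Δx = v₀t + ½at² = 13.3·8 + 0.5·0·8² = 106 m
Total distance = 23.3 + 106 = 130 m

130 m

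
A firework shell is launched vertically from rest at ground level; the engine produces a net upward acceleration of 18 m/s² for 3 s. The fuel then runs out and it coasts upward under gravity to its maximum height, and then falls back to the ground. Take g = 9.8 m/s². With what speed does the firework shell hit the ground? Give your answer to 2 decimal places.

67.11 m/s

Phase 1 (powered ascent): v₀ = 0 m/s, a = 18 m/s².
v = v₀ + at = 0 + (18)(3) = 54.0 m/s
Δx = v₀t + ½at² = 0·3 + 0.5·18·3² = 81.0 m

Phase 2 (coasting upward): v₀ = 54.0 m/s, a = -9.8 m/s².
v = v₀ + at → t = (0 − 54.0) / -9.8 = 5.51 s
v² = v₀² + 2aΔx → Δx = (0² − 54.0²)/(2·-9.8) = 149 m

Phase 3 (free fall): v₀ = 0 m/s, a = -9.8 m/s².
Falls 230 m from rest: t = √(2·230/9.8) = 6.85 s; v = g·t = 67.1 m/s.
Impact speed = 67.1 m/s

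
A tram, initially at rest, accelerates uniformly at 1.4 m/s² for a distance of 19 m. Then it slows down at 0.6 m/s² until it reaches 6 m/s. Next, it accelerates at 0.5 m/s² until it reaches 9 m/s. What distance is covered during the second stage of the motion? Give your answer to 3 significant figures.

14.3 m

Phase 1 (accelerating): v₀ = 0 m/s, a = 1.4 m/s².
v² = v₀² + 2aΔx = 0² + 2·1.4·19 = 53.2 → v = 7.29 m/s
t = (v − v₀)/a = (7.29 − 0)/1.4 = 5.21 s

Phase 2 (decelerating): v₀ = 7.29 m/s, a = -0.6 m/s².
v = v₀ + at → t = (6 − 7.29) / -0.6 = 2.16 s
v² = v₀² + 2aΔx → Δx = (6² − 7.29²)/(2·-0.6) = 14.3 m
Distance in phase 2 = 14.3 m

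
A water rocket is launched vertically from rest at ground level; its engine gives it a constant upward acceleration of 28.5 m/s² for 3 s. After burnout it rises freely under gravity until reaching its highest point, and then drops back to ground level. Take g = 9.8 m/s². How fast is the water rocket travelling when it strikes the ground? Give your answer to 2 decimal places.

Phase 1 (powered ascent): v₀ = 0 m/s, a = 28.5 m/s².
v = v₀ + at = 0 + (28.5)(3) = 85.5 m/s
Δx = v₀t + ½at² = 0·3 + 0.5·28.5·3² = 128 m

Phase 2 (coasting upward): v₀ = 85.5 m/s, a = -9.8 m/s².
v = v₀ + at → t = (0 − 85.5) / -9.8 = 8.72 s
v² = v₀² + 2aΔx → Δx = (0² − 85.5²)/(2·-9.8) = 373 m

Phase 3 (free fall): v₀ = 0 m/s, a = -9.8 m/s².
Falls 501 m from rest: t = √(2·501/9.8) = 10.1 s; v = g·t = 99.1 m/s.
Impact speed = 99.1 m/s

99.12 m/s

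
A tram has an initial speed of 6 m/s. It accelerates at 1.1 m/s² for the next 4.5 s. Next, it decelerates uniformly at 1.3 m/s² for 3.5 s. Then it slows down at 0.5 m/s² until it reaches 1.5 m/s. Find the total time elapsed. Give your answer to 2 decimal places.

Phase 1 (accelerating): v₀ = 6.00 m/s, a = 1.1 m/s².
v = v₀ + at = 6.00 + (1.1)(4.5) = 10.9 m/s
Δx = v₀t + ½at² = 6.00·4.5 + 0.5·1.1·4.5² = 38.1 m

Phase 2 (decelerating): v₀ = 10.9 m/s, a = -1.3 m/s².
v = v₀ + at = 10.9 + (-1.3)(3.5) = 6.40 m/s
Δx = v₀t + ½at² = 10.9·3.5 + 0.5·-1.3·3.5² = 30.4 m

Phase 3 (decelerating): v₀ = 6.40 m/s, a = -0.5 m/s².
v = v₀ + at → t = (1.5 − 6.40) / -0.5 = 9.80 s
v² = v₀² + 2aΔx → Δx = (1.5² − 6.40²)/(2·-0.5) = 38.7 m
Total time = 4.50 + 3.50 + 9.80 = 17.8 s

17.80 s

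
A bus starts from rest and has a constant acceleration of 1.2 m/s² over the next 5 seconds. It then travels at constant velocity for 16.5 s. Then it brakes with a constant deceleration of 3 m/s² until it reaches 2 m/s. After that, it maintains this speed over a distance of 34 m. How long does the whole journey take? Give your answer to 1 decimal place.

39.8 s

Phase 1 (accelerating): v₀ = 0 m/s, a = 1.2 m/s².
v = v₀ + at = 0 + (1.2)(5) = 6.00 m/s
Δx = v₀t + ½at² = 0·5 + 0.5·1.2·5² = 15.0 m

Phase 2 (constant speed): v₀ = 6.00 m/s, a = 0 m/s².
v = v₀ + at = 6.00 + (0)(16.5) = 6.00 m/s
Δx = v₀t + ½at² = 6.00·16.5 + 0.5·0·16.5² = 99.0 m

Phase 3 (decelerating): v₀ = 6.00 m/s, a = -3 m/s².
v = v₀ + at → t = (2 − 6.00) / -3 = 1.33 s
v² = v₀² + 2aΔx → Δx = (2² − 6.00²)/(2·-3) = 5.33 m

Phase 4 (constant speed): v₀ = 2.00 m/s, a = 0 m/s².
Constant speed: t = d/v = 34/2.00 = 17.0 s
Total time = 5.00 + 16.5 + 1.33 + 17.0 = 39.8 s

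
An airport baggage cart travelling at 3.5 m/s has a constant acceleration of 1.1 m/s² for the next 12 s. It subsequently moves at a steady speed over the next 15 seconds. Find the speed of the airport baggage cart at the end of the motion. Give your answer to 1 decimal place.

16.7 m/s

Phase 1 (accelerating): v₀ = 3.50 m/s, a = 1.1 m/s².
v = v₀ + at = 3.50 + (1.1)(12) = 16.7 m/s
Δx = v₀t + ½at² = 3.50·12 + 0.5·1.1·12² = 121 m

Phase 2 (constant speed): v₀ = 16.7 m/s, a = 0 m/s².
v = v₀ + at = 16.7 + (0)(15) = 16.7 m/s
Δx = v₀t + ½at² = 16.7·15 + 0.5·0·15² = 251 m
Final speed = 16.7 m/s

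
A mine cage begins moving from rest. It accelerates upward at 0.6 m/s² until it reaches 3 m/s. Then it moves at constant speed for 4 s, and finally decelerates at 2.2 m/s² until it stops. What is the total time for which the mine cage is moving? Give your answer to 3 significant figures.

Phase 1 (accelerating): v₀ = 0 m/s, a = 0.6 m/s².
v = v₀ + at → t = (3 − 0) / 0.6 = 5.00 s
v² = v₀² + 2aΔx → Δx = (3² − 0²)/(2·0.6) = 7.50 m

Phase 2 (constant speed): v₀ = 3.00 m/s, a = 0 m/s².
v = v₀ + at = 3.00 + (0)(4) = 3.00 m/s
Δx = v₀t + ½at² = 3.00·4 + 0.5·0·4² = 12.0 m

Phase 3 (decelerating): v₀ = 3.00 m/s, a = -2.2 m/s².
v = v₀ + at → t = (0 − 3.00) / -2.2 = 1.36 s
v² = v₀² + 2aΔx → Δx = (0² − 3.00²)/(2·-2.2) = 2.05 m
Total time = 5.00 + 4.00 + 1.36 = 10.4 s

10.4 s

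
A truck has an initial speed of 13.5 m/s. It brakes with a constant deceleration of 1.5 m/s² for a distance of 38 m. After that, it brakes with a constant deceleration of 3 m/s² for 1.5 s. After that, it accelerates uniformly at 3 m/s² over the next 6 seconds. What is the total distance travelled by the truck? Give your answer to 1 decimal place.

123.6 m

Phase 1 (decelerating): v₀ = 13.5 m/s, a = -1.5 m/s².
v² = v₀² + 2aΔx = 13.5² + 2·-1.5·38 = 68.2 → v = 8.26 m/s
t = (v − v₀)/a = (8.26 − 13.5)/-1.5 = 3.49 s

Phase 2 (decelerating): v₀ = 8.26 m/s, a = -3 m/s².
v = v₀ + at = 8.26 + (-3)(1.5) = 3.76 m/s
Δx = v₀t + ½at² = 8.26·1.5 + 0.5·-3·1.5² = 9.02 m

Phase 3 (accelerating): v₀ = 3.76 m/s, a = 3 m/s².
v = v₀ + at = 3.76 + (3)(6) = 21.8 m/s
Δx = v₀t + ½at² = 3.76·6 + 0.5·3·6² = 76.6 m
Total distance = 38.0 + 9.02 + 76.6 = 124 m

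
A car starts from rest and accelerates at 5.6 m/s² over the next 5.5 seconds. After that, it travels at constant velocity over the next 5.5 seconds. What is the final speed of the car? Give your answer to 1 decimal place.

Phase 1 (accelerating): v₀ = 0 m/s, a = 5.6 m/s².
v = v₀ + at = 0 + (5.6)(5.5) = 30.8 m/s
Δx = v₀t + ½at² = 0·5.5 + 0.5·5.6·5.5² = 84.7 m

Phase 2 (constant speed): v₀ = 30.8 m/s, a = 0 m/s².
v = v₀ + at = 30.8 + (0)(5.5) = 30.8 m/s
Δx = v₀t + ½at² = 30.8·5.5 + 0.5·0·5.5² = 169 m
Final speed = 30.8 m/s

30.8 m/s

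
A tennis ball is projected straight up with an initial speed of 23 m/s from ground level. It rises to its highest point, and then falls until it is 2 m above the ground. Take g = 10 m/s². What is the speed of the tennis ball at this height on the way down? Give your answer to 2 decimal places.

22.11 m/s

Phase 1 (rising): v₀ = 23.0 m/s, a = -10 m/s².
v = v₀ + at → t = (0 − 23.0) / -10 = 2.30 s
v² = v₀² + 2aΔx → Δx = (0² − 23.0²)/(2·-10) = 26.4 m

Phase 2 (falling): v₀ = 0 m/s, a = -10 m/s².
Falls 24.4 m from rest: t = √(2·24.4/10) = 2.21 s; v = g·t = 22.1 m/s.
Final speed = 22.1 m/s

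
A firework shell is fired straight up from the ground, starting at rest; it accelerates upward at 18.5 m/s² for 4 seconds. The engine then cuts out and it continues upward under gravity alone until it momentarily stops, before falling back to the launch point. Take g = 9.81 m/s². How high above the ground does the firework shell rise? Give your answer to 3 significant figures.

427 m

Phase 1 (powered ascent): v₀ = 0 m/s, a = 18.5 m/s².
v = v₀ + at = 0 + (18.5)(4) = 74.0 m/s
Δx = v₀t + ½at² = 0·4 + 0.5·18.5·4² = 148 m

Phase 2 (coasting upward): v₀ = 74.0 m/s, a = -9.81 m/s².
v = v₀ + at → t = (0 − 74.0) / -9.81 = 7.54 s
v² = v₀² + 2aΔx → Δx = (0² − 74.0²)/(2·-9.81) = 279 m
Maximum height = 148 + 279 = 427 m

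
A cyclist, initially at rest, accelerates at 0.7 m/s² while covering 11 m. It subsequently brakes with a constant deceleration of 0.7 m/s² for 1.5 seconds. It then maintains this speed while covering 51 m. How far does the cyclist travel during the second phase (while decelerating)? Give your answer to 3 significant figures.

Phase 1 (accelerating): v₀ = 0 m/s, a = 0.7 m/s².
v² = v₀² + 2aΔx = 0² + 2·0.7·11 = 15.4 → v = 3.92 m/s
t = (v − v₀)/a = (3.92 − 0)/0.7 = 5.61 s

Phase 2 (decelerating): v₀ = 3.92 m/s, a = -0.7 m/s².
v = v₀ + at = 3.92 + (-0.7)(1.5) = 2.87 m/s
Δx = v₀t + ½at² = 3.92·1.5 + 0.5·-0.7·1.5² = 5.10 m
Distance in phase 2 = 5.10 m

5.10 m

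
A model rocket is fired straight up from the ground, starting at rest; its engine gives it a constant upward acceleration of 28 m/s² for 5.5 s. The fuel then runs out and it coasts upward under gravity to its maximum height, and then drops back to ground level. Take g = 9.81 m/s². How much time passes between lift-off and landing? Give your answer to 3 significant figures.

Phase 1 (powered ascent): v₀ = 0 m/s, a = 28 m/s².
v = v₀ + at = 0 + (28)(5.5) = 154 m/s
Δx = v₀t + ½at² = 0·5.5 + 0.5·28·5.5² = 424 m

Phase 2 (coasting upward): v₀ = 154 m/s, a = -9.81 m/s².
v = v₀ + at → t = (0 − 154) / -9.81 = 15.7 s
v² = v₀² + 2aΔx → Δx = (0² − 154²)/(2·-9.81) = 1210 m

Phase 3 (free fall): v₀ = 0 m/s, a = -9.81 m/s².
Falls 1630 m from rest: t = √(2·1630/9.81) = 18.2 s; v = g·t = 179 m/s.
Total time = 5.50 + 15.7 + 18.2 = 39.4 s

39.4 s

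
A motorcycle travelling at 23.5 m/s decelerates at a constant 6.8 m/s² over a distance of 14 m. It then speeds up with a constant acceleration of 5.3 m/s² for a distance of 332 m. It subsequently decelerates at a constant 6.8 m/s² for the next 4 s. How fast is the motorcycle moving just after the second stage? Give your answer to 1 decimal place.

Phase 1 (decelerating): v₀ = 23.5 m/s, a = -6.8 m/s².
v² = v₀² + 2aΔx = 23.5² + 2·-6.8·14 = 362 → v = 19.0 m/s
t = (v − v₀)/a = (19.0 − 23.5)/-6.8 = 0.658 s

Phase 2 (accelerating): v₀ = 19.0 m/s, a = 5.3 m/s².
v² = v₀² + 2aΔx = 19.0² + 2·5.3·332 = 3880 → v = 62.3 m/s
t = (v − v₀)/a = (62.3 − 19.0)/5.3 = 8.17 s
Speed at end of phase 2 = 62.3 m/s

62.3 m/s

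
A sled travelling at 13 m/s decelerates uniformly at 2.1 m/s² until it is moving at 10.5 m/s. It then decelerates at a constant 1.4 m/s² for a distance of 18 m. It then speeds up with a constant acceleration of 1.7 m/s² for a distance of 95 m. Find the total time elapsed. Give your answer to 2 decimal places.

10.12 s

Phase 1 (decelerating): v₀ = 13.0 m/s, a = -2.1 m/s².
v = v₀ + at → t = (10.5 − 13.0) / -2.1 = 1.19 s
v² = v₀² + 2aΔx → Δx = (10.5² − 13.0²)/(2·-2.1) = 14.0 m

Phase 2 (decelerating): v₀ = 10.5 m/s, a = -1.4 m/s².
v² = v₀² + 2aΔx = 10.5² + 2·-1.4·18 = 59.9 → v = 7.74 m/s
t = (v − v₀)/a = (7.74 − 10.5)/-1.4 = 1.97 s

Phase 3 (accelerating): v₀ = 7.74 m/s, a = 1.7 m/s².
v² = v₀² + 2aΔx = 7.74² + 2·1.7·95 = 383 → v = 19.6 m/s
t = (v − v₀)/a = (19.6 − 7.74)/1.7 = 6.96 s
Total time = 1.19 + 1.97 + 6.96 = 10.1 s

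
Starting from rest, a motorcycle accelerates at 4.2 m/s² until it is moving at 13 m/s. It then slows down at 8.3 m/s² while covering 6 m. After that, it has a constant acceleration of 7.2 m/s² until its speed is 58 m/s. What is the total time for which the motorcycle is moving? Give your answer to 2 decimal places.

10.56 s

Phase 1 (accelerating): v₀ = 0 m/s, a = 4.2 m/s².
v = v₀ + at → t = (13 − 0) / 4.2 = 3.10 s
v² = v₀² + 2aΔx → Δx = (13² − 0²)/(2·4.2) = 20.1 m

Phase 2 (decelerating): v₀ = 13.0 m/s, a = -8.3 m/s².
v² = v₀² + 2aΔx = 13.0² + 2·-8.3·6 = 69.4 → v = 8.33 m/s
t = (v − v₀)/a = (8.33 − 13.0)/-8.3 = 0.563 s

Phase 3 (accelerating): v₀ = 8.33 m/s, a = 7.2 m/s².
v = v₀ + at → t = (58 − 8.33) / 7.2 = 6.90 s
v² = v₀² + 2aΔx → Δx = (58² − 8.33²)/(2·7.2) = 229 m
Total time = 3.10 + 0.563 + 6.90 = 10.6 s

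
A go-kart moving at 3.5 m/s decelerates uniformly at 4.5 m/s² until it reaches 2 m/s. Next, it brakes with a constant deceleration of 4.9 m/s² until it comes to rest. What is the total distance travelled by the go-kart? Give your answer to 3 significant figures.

Phase 1 (decelerating): v₀ = 3.50 m/s, a = -4.5 m/s².
v = v₀ + at → t = (2 − 3.50) / -4.5 = 0.333 s
v² = v₀² + 2aΔx → Δx = (2² − 3.50²)/(2·-4.5) = 0.917 m

Phase 2 (decelerating): v₀ = 2.00 m/s, a = -4.9 m/s².
v = v₀ + at → t = (0 − 2.00) / -4.9 = 0.408 s
v² = v₀² + 2aΔx → Δx = (0² − 2.00²)/(2·-4.9) = 0.408 m
Total distance = 0.917 + 0.408 = 1.32 m

1.32 m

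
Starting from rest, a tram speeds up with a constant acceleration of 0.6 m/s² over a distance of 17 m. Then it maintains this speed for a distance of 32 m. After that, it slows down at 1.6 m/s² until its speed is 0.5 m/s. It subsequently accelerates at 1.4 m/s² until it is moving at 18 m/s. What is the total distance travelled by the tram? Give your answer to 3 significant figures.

171 m

Phase 1 (accelerating): v₀ = 0 m/s, a = 0.6 m/s².
v² = v₀² + 2aΔx = 0² + 2·0.6·17 = 20.4 → v = 4.52 m/s
t = (v − v₀)/a = (4.52 − 0)/0.6 = 7.53 s

Phase 2 (constant speed): v₀ = 4.52 m/s, a = 0 m/s².
Constant speed: t = d/v = 32/4.52 = 7.08 s

Phase 3 (decelerating): v₀ = 4.52 m/s, a = -1.6 m/s².
v = v₀ + at → t = (0.5 − 4.52) / -1.6 = 2.51 s
v² = v₀² + 2aΔx → Δx = (0.5² − 4.52²)/(2·-1.6) = 6.30 m

Phase 4 (accelerating): v₀ = 0.500 m/s, a = 1.4 m/s².
v = v₀ + at → t = (18 − 0.500) / 1.4 = 12.5 s
v² = v₀² + 2aΔx → Δx = (18² − 0.500²)/(2·1.4) = 116 m
Total distance = 17.0 + 32.0 + 6.30 + 116 = 171 m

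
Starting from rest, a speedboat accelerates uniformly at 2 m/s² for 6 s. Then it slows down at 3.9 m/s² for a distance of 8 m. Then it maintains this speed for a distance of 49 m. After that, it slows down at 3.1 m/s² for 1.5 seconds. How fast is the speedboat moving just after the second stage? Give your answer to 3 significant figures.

9.03 m/s

Phase 1 (accelerating): v₀ = 0 m/s, a = 2 m/s².
v = v₀ + at = 0 + (2)(6) = 12.0 m/s
Δx = v₀t + ½at² = 0·6 + 0.5·2·6² = 36.0 m

Phase 2 (decelerating): v₀ = 12.0 m/s, a = -3.9 m/s².
v² = v₀² + 2aΔx = 12.0² + 2·-3.9·8 = 81.6 → v = 9.03 m/s
t = (v − v₀)/a = (9.03 − 12.0)/-3.9 = 0.761 s
Speed at end of phase 2 = 9.03 m/s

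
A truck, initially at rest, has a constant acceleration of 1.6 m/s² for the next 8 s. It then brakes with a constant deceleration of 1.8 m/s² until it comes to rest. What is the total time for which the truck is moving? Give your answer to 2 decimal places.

Phase 1 (accelerating): v₀ = 0 m/s, a = 1.6 m/s².
v = v₀ + at = 0 + (1.6)(8) = 12.8 m/s
Δx = v₀t + ½at² = 0·8 + 0.5·1.6·8² = 51.2 m

Phase 2 (decelerating): v₀ = 12.8 m/s, a = -1.8 m/s².
v = v₀ + at → t = (0 − 12.8) / -1.8 = 7.11 s
v² = v₀² + 2aΔx → Δx = (0² − 12.8²)/(2·-1.8) = 45.5 m
Total time = 8.00 + 7.11 = 15.1 s

15.11 s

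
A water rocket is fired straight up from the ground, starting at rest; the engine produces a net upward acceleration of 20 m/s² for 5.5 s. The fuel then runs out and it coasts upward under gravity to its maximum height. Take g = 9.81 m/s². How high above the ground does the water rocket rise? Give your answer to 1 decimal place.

Phase 1 (powered ascent): v₀ = 0 m/s, a = 20 m/s².
v = v₀ + at = 0 + (20)(5.5) = 110 m/s
Δx = v₀t + ½at² = 0·5.5 + 0.5·20·5.5² = 302 m

Phase 2 (coasting upward): v₀ = 110 m/s, a = -9.81 m/s².
v = v₀ + at → t = (0 − 110) / -9.81 = 11.2 s
v² = v₀² + 2aΔx → Δx = (0² − 110²)/(2·-9.81) = 617 m
Maximum height = 302 + 617 = 919 m

919.2 m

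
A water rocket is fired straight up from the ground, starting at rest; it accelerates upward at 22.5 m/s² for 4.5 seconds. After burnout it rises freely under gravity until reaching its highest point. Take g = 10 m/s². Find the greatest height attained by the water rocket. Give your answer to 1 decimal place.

740.4 m

Phase 1 (powered ascent): v₀ = 0 m/s, a = 22.5 m/s².
v = v₀ + at = 0 + (22.5)(4.5) = 101 m/s
Δx = v₀t + ½at² = 0·4.5 + 0.5·22.5·4.5² = 228 m

Phase 2 (coasting upward): v₀ = 101 m/s, a = -10 m/s².
v = v₀ + at → t = (0 − 101) / -10 = 10.1 s
v² = v₀² + 2aΔx → Δx = (0² − 101²)/(2·-10) = 513 m
Maximum height = 228 + 513 = 740 m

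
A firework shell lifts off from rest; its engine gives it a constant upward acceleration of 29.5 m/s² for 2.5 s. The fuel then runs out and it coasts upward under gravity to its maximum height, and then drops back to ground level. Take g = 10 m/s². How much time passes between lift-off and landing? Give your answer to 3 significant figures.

18.4 s

Phase 1 (powered ascent): v₀ = 0 m/s, a = 29.5 m/s².
v = v₀ + at = 0 + (29.5)(2.5) = 73.8 m/s
Δx = v₀t + ½at² = 0·2.5 + 0.5·29.5·2.5² = 92.2 m

Phase 2 (coasting upward): v₀ = 73.8 m/s, a = -10 m/s².
v = v₀ + at → t = (0 − 73.8) / -10 = 7.38 s
v² = v₀² + 2aΔx → Δx = (0² − 73.8²)/(2·-10) = 272 m

Phase 3 (free fall): v₀ = 0 m/s, a = -10 m/s².
Falls 364 m from rest: t = √(2·364/10) = 8.53 s; v = g·t = 85.3 m/s.
Total time = 2.50 + 7.38 + 8.53 = 18.4 s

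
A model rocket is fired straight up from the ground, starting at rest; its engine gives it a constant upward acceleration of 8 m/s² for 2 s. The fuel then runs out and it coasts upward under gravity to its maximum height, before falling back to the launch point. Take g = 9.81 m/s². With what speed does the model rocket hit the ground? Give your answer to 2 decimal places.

Phase 1 (powered ascent): v₀ = 0 m/s, a = 8 m/s².
v = v₀ + at = 0 + (8)(2) = 16.0 m/s
Δx = v₀t + ½at² = 0·2 + 0.5·8·2² = 16.0 m

Phase 2 (coasting upward): v₀ = 16.0 m/s, a = -9.81 m/s².
v = v₀ + at → t = (0 − 16.0) / -9.81 = 1.63 s
v² = v₀² + 2aΔx → Δx = (0² − 16.0²)/(2·-9.81) = 13.0 m

Phase 3 (free fall): v₀ = 0 m/s, a = -9.81 m/s².
Falls 29.0 m from rest: t = √(2·29.0/9.81) = 2.43 s; v = g·t = 23.9 m/s.
Impact speed = 23.9 m/s

23.87 m/s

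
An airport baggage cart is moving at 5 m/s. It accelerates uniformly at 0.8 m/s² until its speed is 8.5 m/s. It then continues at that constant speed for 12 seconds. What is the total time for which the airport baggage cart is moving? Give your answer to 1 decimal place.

Phase 1 (accelerating): v₀ = 5.00 m/s, a = 0.8 m/s².
v = v₀ + at → t = (8.5 − 5.00) / 0.8 = 4.38 s
v² = v₀² + 2aΔx → Δx = (8.5² − 5.00²)/(2·0.8) = 29.5 m

Phase 2 (constant speed): v₀ = 8.50 m/s, a = 0 m/s².
v = v₀ + at = 8.50 + (0)(12) = 8.50 m/s
Δx = v₀t + ½at² = 8.50·12 + 0.5·0·12² = 102 m
Total time = 4.38 + 12.0 = 16.4 s

16.4 s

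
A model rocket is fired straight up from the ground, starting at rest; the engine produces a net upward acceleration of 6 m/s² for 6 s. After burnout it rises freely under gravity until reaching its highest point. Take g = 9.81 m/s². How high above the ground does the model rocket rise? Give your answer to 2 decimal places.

Phase 1 (powered ascent): v₀ = 0 m/s, a = 6 m/s².
v = v₀ + at = 0 + (6)(6) = 36.0 m/s
Δx = v₀t + ½at² = 0·6 + 0.5·6·6² = 108 m

Phase 2 (coasting upward): v₀ = 36.0 m/s, a = -9.81 m/s².
v = v₀ + at → t = (0 − 36.0) / -9.81 = 3.67 s
v² = v₀² + 2aΔx → Δx = (0² − 36.0²)/(2·-9.81) = 66.1 m
Maximum height = 108 + 66.1 = 174 m

174.06 m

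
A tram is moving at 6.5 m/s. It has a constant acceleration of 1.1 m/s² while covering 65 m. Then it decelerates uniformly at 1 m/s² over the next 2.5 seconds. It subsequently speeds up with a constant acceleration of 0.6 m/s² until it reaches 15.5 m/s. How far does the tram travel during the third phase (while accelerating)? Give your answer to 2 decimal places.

Phase 1 (accelerating): v₀ = 6.50 m/s, a = 1.1 m/s².
v² = v₀² + 2aΔx = 6.50² + 2·1.1·65 = 185 → v = 13.6 m/s
t = (v − v₀)/a = (13.6 − 6.50)/1.1 = 6.46 s

Phase 2 (decelerating): v₀ = 13.6 m/s, a = -1 m/s².
v = v₀ + at = 13.6 + (-1)(2.5) = 11.1 m/s
Δx = v₀t + ½at² = 13.6·2.5 + 0.5·-1·2.5² = 30.9 m

Phase 3 (accelerating): v₀ = 11.1 m/s, a = 0.6 m/s².
v = v₀ + at → t = (15.5 − 11.1) / 0.6 = 7.32 s
v² = v₀² + 2aΔx → Δx = (15.5² − 11.1²)/(2·0.6) = 97.3 m
Distance in phase 3 = 97.3 m

97.34 m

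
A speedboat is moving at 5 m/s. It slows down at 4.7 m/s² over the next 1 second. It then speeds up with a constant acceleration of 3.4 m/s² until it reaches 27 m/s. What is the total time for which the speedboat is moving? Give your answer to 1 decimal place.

8.9 s

Phase 1 (decelerating): v₀ = 5.00 m/s, a = -4.7 m/s².
v = v₀ + at = 5.00 + (-4.7)(1) = 0.300 m/s
Δx = v₀t + ½at² = 5.00·1 + 0.5·-4.7·1² = 2.65 m

Phase 2 (accelerating): v₀ = 0.300 m/s, a = 3.4 m/s².
v = v₀ + at → t = (27 − 0.300) / 3.4 = 7.85 s
v² = v₀² + 2aΔx → Δx = (27² − 0.300²)/(2·3.4) = 107 m
Total time = 1.00 + 7.85 = 8.85 s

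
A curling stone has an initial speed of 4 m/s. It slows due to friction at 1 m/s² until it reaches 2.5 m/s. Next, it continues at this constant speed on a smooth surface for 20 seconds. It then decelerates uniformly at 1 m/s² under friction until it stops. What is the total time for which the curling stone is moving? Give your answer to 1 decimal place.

Phase 1 (decelerating): v₀ = 4.00 m/s, a = -1 m/s².
v = v₀ + at → t = (2.5 − 4.00) / -1 = 1.50 s
v² = v₀² + 2aΔx → Δx = (2.5² − 4.00²)/(2·-1) = 4.88 m

Phase 2 (constant speed): v₀ = 2.50 m/s, a = 0 m/s².
v = v₀ + at = 2.50 + (0)(20) = 2.50 m/s
Δx = v₀t + ½at² = 2.50·20 + 0.5·0·20² = 50.0 m

Phase 3 (decelerating): v₀ = 2.50 m/s, a = -1 m/s².
v = v₀ + at → t = (0 − 2.50) / -1 = 2.50 s
v² = v₀² + 2aΔx → Δx = (0² − 2.50²)/(2·-1) = 3.12 m
Total time = 1.50 + 20.0 + 2.50 = 24.0 s

24.0 s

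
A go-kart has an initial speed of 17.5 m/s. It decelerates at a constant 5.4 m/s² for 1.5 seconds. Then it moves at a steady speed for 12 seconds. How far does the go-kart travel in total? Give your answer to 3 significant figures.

Phase 1 (decelerating): v₀ = 17.5 m/s, a = -5.4 m/s².
v = v₀ + at = 17.5 + (-5.4)(1.5) = 9.40 m/s
Δx = v₀t + ½at² = 17.5·1.5 + 0.5·-5.4·1.5² = 20.2 m

Phase 2 (constant speed): v₀ = 9.40 m/s, a = 0 m/s².
v = v₀ + at = 9.40 + (0)(12) = 9.40 m/s
Δx = v₀t + ½at² = 9.40·12 + 0.5·0·12² = 113 m
Total distance = 20.2 + 113 = 133 m

133 m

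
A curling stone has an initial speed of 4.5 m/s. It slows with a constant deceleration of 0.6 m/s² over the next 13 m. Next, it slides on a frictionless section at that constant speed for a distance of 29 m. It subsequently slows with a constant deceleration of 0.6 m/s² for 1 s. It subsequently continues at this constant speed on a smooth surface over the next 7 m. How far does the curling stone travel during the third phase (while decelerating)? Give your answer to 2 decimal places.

1.86 m

Phase 1 (decelerating): v₀ = 4.50 m/s, a = -0.6 m/s².
v² = v₀² + 2aΔx = 4.50² + 2·-0.6·13 = 4.65 → v = 2.16 m/s
t = (v − v₀)/a = (2.16 − 4.50)/-0.6 = 3.91 s

Phase 2 (constant speed): v₀ = 2.16 m/s, a = 0 m/s².
Constant speed: t = d/v = 29/2.16 = 13.4 s

Phase 3 (decelerating): v₀ = 2.16 m/s, a = -0.6 m/s².
v = v₀ + at = 2.16 + (-0.6)(1) = 1.56 m/s
Δx = v₀t + ½at² = 2.16·1 + 0.5·-0.6·1² = 1.86 m
Distance in phase 3 = 1.86 m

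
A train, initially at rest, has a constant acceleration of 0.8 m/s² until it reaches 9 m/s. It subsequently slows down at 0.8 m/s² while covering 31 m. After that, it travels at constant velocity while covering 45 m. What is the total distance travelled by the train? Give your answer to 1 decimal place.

Phase 1 (accelerating): v₀ = 0 m/s, a = 0.8 m/s².
v = v₀ + at → t = (9 − 0) / 0.8 = 11.2 s
v² = v₀² + 2aΔx → Δx = (9² − 0²)/(2·0.8) = 50.6 m

Phase 2 (decelerating): v₀ = 9.00 m/s, a = -0.8 m/s².
v² = v₀² + 2aΔx = 9.00² + 2·-0.8·31 = 31.4 → v = 5.60 m/s
t = (v − v₀)/a = (5.60 − 9.00)/-0.8 = 4.25 s

Phase 3 (constant speed): v₀ = 5.60 m/s, a = 0 m/s².
Constant speed: t = d/v = 45/5.60 = 8.03 s
Total distance = 50.6 + 31.0 + 45.0 = 127 m

126.6 m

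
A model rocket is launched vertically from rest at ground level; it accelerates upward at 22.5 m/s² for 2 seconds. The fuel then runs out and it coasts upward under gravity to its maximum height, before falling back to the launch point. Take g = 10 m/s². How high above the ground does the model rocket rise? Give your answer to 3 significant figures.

146 m

Phase 1 (powered ascent): v₀ = 0 m/s, a = 22.5 m/s².
v = v₀ + at = 0 + (22.5)(2) = 45.0 m/s
Δx = v₀t + ½at² = 0·2 + 0.5·22.5·2² = 45.0 m

Phase 2 (coasting upward): v₀ = 45.0 m/s, a = -10 m/s².
v = v₀ + at → t = (0 − 45.0) / -10 = 4.50 s
v² = v₀² + 2aΔx → Δx = (0² − 45.0²)/(2·-10) = 101 m
Maximum height = 45.0 + 101 = 146 m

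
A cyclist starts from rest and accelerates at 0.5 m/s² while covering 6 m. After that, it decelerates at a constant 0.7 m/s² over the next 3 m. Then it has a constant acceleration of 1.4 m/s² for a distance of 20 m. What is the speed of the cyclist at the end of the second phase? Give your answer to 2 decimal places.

Phase 1 (accelerating): v₀ = 0 m/s, a = 0.5 m/s².
v² = v₀² + 2aΔx = 0² + 2·0.5·6 = 6.00 → v = 2.45 m/s
t = (v − v₀)/a = (2.45 − 0)/0.5 = 4.90 s

Phase 2 (decelerating): v₀ = 2.45 m/s, a = -0.7 m/s².
v² = v₀² + 2aΔx = 2.45² + 2·-0.7·3 = 1.80 → v = 1.34 m/s
t = (v − v₀)/a = (1.34 − 2.45)/-0.7 = 1.58 s
Speed at end of phase 2 = 1.34 m/s

1.34 m/s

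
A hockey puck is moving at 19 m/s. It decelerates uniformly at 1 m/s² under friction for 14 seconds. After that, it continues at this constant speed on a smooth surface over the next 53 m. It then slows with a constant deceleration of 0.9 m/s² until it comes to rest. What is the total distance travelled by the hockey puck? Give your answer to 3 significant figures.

235 m

Phase 1 (decelerating): v₀ = 19.0 m/s, a = -1 m/s².
v = v₀ + at = 19.0 + (-1)(14) = 5.00 m/s
Δx = v₀t + ½at² = 19.0·14 + 0.5·-1·14² = 168 m

Phase 2 (constant speed): v₀ = 5.00 m/s, a = 0 m/s².
Constant speed: t = d/v = 53/5.00 = 10.6 s

Phase 3 (decelerating): v₀ = 5.00 m/s, a = -0.9 m/s².
v = v₀ + at → t = (0 − 5.00) / -0.9 = 5.56 s
v² = v₀² + 2aΔx → Δx = (0² − 5.00²)/(2·-0.9) = 13.9 m
Total distance = 168 + 53.0 + 13.9 = 235 m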